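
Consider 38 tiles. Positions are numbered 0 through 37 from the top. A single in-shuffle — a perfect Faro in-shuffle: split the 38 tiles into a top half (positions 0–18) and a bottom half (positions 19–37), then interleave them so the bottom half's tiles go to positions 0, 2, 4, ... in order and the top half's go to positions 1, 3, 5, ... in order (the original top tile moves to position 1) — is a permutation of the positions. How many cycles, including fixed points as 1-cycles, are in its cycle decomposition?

4

Trace each unvisited position around until it returns:
(0 1 3 7 15 31 ... len 12) (2 5 11 23 8 17 ... len 12) (6 13 27 16 33 28 ... len 12) (12 25)
4 cycles in total.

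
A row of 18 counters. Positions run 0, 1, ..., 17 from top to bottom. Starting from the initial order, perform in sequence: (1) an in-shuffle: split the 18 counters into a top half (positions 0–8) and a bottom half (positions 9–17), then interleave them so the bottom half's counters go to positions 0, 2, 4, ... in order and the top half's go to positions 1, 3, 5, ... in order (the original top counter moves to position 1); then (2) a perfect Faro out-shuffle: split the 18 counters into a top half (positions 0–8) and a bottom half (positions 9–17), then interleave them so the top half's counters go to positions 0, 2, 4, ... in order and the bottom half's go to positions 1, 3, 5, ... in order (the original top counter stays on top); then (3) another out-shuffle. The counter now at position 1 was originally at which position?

Undo the operations in reverse order, starting from position 1:
  undo op 3 (out-shuffle, from bottom half): 1 ← 9
  undo op 2 (out-shuffle, from bottom half): 9 ← 13
  undo op 1 (in-shuffle, from top half): 13 ← 6
So the counter at position 1 came from original position 6.

6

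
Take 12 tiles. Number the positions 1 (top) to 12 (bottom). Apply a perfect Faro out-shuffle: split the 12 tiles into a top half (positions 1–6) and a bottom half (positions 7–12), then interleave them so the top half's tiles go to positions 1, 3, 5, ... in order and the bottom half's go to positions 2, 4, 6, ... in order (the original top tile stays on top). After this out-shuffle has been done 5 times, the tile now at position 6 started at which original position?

7

Work backwards from position 6, undoing one out-shuffle at a time:
6 ← 9 ← 5 ← 3 ← 2 ← 7
So the tile now at position 6 started at position 7.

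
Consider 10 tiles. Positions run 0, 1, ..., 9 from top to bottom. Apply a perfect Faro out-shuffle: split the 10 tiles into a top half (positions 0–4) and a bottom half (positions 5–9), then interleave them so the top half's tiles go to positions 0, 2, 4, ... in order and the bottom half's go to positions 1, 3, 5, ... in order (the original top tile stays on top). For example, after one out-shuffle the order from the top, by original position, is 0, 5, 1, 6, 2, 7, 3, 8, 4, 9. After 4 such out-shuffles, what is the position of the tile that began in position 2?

5

Track the tile's position through each out-shuffle:
2 → 4 → 8 → 7 → 5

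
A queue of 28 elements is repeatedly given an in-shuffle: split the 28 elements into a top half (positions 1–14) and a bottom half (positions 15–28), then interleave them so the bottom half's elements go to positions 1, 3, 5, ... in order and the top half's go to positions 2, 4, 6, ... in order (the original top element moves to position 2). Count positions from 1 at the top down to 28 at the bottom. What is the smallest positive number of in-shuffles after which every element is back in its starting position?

28

The in-shuffle permutes the 28 positions with cycle lengths [28].
Every element is home exactly when every cycle has completed a whole number of laps, i.e. after lcm(28) = 28 in-shuffles.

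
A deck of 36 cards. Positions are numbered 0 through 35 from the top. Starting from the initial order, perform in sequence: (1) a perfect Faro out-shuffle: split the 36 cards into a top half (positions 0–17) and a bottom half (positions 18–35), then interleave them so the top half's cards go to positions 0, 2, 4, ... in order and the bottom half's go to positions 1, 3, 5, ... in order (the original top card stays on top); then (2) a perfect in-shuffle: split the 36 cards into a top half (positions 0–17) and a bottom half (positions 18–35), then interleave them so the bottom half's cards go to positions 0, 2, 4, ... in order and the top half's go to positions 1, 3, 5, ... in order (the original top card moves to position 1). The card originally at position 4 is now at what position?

17

Track the card from position 4 forward through each operation:
  after op 1 (out-shuffle): 4 → 8
  after op 2 (in-shuffle): 8 → 17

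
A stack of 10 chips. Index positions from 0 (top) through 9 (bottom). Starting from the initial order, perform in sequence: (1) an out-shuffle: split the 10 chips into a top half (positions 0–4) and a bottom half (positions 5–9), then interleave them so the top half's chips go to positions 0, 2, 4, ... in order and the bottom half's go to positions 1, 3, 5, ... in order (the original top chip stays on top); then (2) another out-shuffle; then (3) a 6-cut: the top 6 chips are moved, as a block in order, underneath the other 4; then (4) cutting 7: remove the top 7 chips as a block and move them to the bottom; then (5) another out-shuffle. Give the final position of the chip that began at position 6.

Track the chip from position 6 forward through each operation:
  after op 1 (out-shuffle): 6 → 3
  after op 2 (out-shuffle): 3 → 6
  after op 3 (cut 6): 6 → 0
  after op 4 (cut 7): 0 → 3
  after op 5 (out-shuffle): 3 → 6

6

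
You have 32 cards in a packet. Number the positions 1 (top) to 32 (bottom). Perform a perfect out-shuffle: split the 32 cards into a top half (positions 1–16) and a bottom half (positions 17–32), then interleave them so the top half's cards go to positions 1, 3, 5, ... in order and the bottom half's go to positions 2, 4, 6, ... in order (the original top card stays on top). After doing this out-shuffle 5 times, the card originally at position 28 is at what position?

28

Track the card's position through each out-shuffle:
28 → 24 → 16 → 31 → 30 → 28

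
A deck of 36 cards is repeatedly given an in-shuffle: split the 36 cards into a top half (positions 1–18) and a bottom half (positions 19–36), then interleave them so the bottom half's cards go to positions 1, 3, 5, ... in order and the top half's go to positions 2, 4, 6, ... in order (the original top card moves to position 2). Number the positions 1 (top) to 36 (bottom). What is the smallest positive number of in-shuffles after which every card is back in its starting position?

36

The in-shuffle permutes the 36 positions with cycle lengths [36].
Every card is home exactly when every cycle has completed a whole number of laps, i.e. after lcm(36) = 36 in-shuffles.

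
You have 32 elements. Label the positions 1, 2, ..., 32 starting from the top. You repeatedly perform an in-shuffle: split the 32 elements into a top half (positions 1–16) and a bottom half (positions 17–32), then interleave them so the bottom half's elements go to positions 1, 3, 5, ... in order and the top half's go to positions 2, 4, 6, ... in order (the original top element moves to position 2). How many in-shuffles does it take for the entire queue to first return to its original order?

The in-shuffle permutes the 32 positions with cycle lengths [2, 10, 10, 10].
Every element is home exactly when every cycle has completed a whole number of laps, i.e. after lcm(2, 10) = 10 in-shuffles.

10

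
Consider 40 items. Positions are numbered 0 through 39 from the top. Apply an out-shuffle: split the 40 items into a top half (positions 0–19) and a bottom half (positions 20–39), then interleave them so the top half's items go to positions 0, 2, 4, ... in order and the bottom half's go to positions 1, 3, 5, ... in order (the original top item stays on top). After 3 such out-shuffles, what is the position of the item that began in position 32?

22

Track the item's position through each out-shuffle:
32 → 25 → 11 → 22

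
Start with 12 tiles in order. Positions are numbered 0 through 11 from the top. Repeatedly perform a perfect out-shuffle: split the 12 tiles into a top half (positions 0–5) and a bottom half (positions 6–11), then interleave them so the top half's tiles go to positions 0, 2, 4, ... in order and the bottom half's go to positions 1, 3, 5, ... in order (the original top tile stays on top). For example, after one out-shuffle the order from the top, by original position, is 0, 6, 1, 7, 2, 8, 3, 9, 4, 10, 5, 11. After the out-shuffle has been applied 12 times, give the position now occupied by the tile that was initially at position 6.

2

Track the tile's position through each out-shuffle:
6 → 1 → 2 → 4 → 8 → 5 → 10 → 9 → 7 → 3 → 6 → 1 → 2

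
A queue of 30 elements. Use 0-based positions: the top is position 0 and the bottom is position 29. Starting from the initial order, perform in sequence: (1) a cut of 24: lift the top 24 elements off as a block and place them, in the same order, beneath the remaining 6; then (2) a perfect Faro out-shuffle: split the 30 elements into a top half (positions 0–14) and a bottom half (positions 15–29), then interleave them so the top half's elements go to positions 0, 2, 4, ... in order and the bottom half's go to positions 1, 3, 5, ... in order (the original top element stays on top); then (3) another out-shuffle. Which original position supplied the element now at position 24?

0

Undo the operations in reverse order, starting from position 24:
  undo op 3 (out-shuffle, from top half): 24 ← 12
  undo op 2 (out-shuffle, from top half): 12 ← 6
  undo op 1 (cut 24): 6 ← 0
So the element at position 24 came from original position 0.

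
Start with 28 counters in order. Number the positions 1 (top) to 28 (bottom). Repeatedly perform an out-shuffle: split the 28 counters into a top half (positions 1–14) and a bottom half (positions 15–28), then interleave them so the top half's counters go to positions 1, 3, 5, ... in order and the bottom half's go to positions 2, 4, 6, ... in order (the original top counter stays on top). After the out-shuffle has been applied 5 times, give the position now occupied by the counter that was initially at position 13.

7

Track the counter's position through each out-shuffle:
13 → 25 → 22 → 16 → 4 → 7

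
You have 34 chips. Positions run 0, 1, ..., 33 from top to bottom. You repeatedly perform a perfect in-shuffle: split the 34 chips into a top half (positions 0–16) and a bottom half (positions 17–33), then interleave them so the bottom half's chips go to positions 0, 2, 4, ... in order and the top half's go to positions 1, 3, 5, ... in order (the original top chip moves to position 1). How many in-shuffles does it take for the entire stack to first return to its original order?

12

The in-shuffle permutes the 34 positions with cycle lengths [3, 3, 4, 12, 12].
Every chip is home exactly when every cycle has completed a whole number of laps, i.e. after lcm(3, 4, 12) = 12 in-shuffles.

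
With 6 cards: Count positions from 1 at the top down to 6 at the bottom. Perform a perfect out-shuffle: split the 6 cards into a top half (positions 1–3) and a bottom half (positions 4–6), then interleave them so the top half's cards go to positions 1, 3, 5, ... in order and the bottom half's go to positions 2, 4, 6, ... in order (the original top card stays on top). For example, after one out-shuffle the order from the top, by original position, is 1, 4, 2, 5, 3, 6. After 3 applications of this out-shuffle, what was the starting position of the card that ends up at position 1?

Work backwards from position 1, undoing one out-shuffle at a time:
1 ← 1 ← 1 ← 1
So the card now at position 1 started at position 1.

1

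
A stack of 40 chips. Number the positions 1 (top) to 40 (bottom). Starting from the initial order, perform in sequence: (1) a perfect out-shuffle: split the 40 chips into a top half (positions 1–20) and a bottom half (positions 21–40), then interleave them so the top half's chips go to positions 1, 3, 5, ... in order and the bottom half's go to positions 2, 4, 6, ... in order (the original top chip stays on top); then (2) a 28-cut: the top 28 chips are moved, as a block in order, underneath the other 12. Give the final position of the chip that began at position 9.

Track the chip from position 9 forward through each operation:
  after op 1 (out-shuffle): 9 → 17
  after op 2 (cut 28): 17 → 29

29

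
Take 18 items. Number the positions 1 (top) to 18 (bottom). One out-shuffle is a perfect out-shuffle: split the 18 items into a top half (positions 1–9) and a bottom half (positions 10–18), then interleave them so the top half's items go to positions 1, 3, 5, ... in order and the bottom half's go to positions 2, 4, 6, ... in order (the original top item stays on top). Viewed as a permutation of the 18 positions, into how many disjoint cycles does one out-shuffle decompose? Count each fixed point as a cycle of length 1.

Trace each unvisited position around until it returns:
(1) (2 3 5 9 17 16 14 10) (4 7 13 8 15 12 6 11) (18)
4 cycles in total.

4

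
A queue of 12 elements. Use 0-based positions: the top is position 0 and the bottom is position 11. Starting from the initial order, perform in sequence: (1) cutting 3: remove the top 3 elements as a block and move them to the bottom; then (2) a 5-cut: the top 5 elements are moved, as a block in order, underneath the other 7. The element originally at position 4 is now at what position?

8

Track the element from position 4 forward through each operation:
  after op 1 (cut 3): 4 → 1
  after op 2 (cut 5): 1 → 8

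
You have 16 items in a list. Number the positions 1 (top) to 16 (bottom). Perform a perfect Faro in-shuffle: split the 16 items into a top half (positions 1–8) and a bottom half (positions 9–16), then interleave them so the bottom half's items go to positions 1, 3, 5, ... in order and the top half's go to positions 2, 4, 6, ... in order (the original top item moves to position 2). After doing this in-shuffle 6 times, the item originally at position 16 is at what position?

4

Track the item's position through each in-shuffle:
16 → 15 → 13 → 9 → 1 → 2 → 4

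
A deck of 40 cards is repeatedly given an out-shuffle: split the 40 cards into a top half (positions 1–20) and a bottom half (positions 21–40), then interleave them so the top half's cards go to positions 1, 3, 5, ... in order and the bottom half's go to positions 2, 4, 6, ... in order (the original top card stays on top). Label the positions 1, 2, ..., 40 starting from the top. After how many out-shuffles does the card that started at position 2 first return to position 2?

12

Follow position 2 under repeated out-shuffles:
2 → 3 → 5 → 9 → 17 → 33 → 26 → 12 → 23 → 6 → 11 → 21 → 2
It first returns after 12 out-shuffles.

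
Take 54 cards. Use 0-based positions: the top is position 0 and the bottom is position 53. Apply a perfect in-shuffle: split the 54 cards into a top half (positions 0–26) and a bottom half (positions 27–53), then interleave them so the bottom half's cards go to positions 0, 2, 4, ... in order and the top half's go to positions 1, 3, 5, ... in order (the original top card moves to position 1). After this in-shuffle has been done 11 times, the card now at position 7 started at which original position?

Work backwards from position 7, undoing one in-shuffle at a time:
7 ← 3 ← 1 ← 0 ← 27 ← 13 ← 6 ← 30 ← 42 ← 48 ← 51 ← 25
So the card now at position 7 started at position 25.

25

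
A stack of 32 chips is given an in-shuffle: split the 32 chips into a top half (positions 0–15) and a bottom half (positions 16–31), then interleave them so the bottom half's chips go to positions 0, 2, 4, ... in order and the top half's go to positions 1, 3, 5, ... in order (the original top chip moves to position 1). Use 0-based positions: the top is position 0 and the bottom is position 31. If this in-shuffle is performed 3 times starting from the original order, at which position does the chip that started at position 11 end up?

29

Track the chip's position through each in-shuffle:
11 → 23 → 14 → 29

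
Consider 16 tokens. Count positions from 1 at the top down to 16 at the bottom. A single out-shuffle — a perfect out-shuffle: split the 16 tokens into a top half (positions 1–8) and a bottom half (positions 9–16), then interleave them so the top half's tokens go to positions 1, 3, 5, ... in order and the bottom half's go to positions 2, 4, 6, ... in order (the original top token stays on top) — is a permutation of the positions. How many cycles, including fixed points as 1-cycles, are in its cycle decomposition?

Trace each unvisited position around until it returns:
(1) (2 3 5 9) (4 7 13 10) (6 11) (8 15 14 12) (16)
6 cycles in total.

6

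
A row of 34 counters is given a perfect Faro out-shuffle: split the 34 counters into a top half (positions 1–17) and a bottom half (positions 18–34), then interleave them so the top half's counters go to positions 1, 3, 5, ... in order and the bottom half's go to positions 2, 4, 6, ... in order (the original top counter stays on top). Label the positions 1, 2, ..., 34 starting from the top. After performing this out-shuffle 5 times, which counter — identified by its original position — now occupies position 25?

Work backwards from position 25, undoing one out-shuffle at a time:
25 ← 13 ← 7 ← 4 ← 19 ← 10
So the counter now at position 25 started at position 10.

10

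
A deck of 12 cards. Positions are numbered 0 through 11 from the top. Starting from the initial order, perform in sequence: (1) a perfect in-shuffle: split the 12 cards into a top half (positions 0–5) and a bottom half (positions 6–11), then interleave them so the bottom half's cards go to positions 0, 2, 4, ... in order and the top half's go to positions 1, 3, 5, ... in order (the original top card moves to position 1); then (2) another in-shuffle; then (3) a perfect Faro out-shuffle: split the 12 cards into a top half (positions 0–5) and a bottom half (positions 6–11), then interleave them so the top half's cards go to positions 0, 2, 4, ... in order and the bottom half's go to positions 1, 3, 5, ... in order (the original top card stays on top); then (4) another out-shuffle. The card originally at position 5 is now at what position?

7

Track the card from position 5 forward through each operation:
  after op 1 (in-shuffle): 5 → 11
  after op 2 (in-shuffle): 11 → 10
  after op 3 (out-shuffle): 10 → 9
  after op 4 (out-shuffle): 9 → 7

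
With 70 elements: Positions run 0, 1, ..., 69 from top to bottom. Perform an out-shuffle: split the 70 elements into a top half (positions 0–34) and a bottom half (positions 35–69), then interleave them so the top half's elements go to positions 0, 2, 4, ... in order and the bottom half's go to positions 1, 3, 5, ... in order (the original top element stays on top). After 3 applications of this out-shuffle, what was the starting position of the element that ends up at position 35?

Work backwards from position 35, undoing one out-shuffle at a time:
35 ← 52 ← 26 ← 13
So the element now at position 35 started at position 13.

13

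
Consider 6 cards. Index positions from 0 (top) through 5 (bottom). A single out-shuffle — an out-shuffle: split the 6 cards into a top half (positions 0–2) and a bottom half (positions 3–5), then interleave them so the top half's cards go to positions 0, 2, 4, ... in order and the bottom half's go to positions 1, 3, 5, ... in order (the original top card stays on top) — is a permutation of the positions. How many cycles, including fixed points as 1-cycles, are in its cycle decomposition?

Trace each unvisited position around until it returns:
(0) (1 2 4 3) (5)
3 cycles in total.

3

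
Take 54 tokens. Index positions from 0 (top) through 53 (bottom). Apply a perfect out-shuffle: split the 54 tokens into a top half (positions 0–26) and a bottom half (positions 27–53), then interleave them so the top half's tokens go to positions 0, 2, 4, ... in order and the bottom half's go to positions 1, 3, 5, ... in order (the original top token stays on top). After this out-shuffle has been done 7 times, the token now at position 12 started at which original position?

15

Work backwards from position 12, undoing one out-shuffle at a time:
12 ← 6 ← 3 ← 28 ← 14 ← 7 ← 30 ← 15
So the token now at position 12 started at position 15.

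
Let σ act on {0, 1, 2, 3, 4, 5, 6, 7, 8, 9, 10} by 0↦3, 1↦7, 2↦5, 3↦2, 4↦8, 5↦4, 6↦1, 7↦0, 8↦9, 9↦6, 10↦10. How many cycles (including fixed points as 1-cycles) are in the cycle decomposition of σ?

2

Cycle decomposition: (0 3 2 5 4 8 9 6 1 7) (10).
2 cycles.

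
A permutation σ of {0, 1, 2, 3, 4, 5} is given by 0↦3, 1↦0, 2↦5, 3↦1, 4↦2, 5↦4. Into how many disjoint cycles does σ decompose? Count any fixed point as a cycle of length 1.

2

Cycle decomposition: (0 3 1) (2 5 4).
2 cycles.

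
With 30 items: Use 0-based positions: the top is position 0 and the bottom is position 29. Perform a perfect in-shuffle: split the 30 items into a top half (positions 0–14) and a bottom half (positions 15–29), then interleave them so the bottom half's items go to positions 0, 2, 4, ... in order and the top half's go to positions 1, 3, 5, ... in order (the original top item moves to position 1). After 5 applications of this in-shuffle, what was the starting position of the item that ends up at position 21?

Work backwards from position 21, undoing one in-shuffle at a time:
21 ← 10 ← 20 ← 25 ← 12 ← 21
So the item now at position 21 started at position 21.

21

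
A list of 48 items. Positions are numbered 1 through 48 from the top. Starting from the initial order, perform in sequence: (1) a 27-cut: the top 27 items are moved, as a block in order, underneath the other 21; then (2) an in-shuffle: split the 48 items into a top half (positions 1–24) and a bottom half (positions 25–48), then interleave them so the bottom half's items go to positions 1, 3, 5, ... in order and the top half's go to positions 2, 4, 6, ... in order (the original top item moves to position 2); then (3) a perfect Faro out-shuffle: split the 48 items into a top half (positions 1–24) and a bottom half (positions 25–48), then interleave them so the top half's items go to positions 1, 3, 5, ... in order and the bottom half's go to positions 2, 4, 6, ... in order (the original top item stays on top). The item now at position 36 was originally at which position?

48

Undo the operations in reverse order, starting from position 36:
  undo op 3 (out-shuffle, from bottom half): 36 ← 42
  undo op 2 (in-shuffle, from top half): 42 ← 21
  undo op 1 (cut 27): 21 ← 48
So the item at position 36 came from original position 48.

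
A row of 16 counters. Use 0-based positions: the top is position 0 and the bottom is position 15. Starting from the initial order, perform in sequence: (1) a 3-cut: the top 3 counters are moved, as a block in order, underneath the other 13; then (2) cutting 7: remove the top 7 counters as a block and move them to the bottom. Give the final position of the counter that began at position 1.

7

Track the counter from position 1 forward through each operation:
  after op 1 (cut 3): 1 → 14
  after op 2 (cut 7): 14 → 7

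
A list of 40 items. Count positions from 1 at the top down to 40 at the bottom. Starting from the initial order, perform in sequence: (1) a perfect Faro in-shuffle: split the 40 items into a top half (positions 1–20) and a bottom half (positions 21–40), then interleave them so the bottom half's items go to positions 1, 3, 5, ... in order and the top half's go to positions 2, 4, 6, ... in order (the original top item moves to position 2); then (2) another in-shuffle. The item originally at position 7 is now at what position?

Track the item from position 7 forward through each operation:
  after op 1 (in-shuffle): 7 → 14
  after op 2 (in-shuffle): 14 → 28

28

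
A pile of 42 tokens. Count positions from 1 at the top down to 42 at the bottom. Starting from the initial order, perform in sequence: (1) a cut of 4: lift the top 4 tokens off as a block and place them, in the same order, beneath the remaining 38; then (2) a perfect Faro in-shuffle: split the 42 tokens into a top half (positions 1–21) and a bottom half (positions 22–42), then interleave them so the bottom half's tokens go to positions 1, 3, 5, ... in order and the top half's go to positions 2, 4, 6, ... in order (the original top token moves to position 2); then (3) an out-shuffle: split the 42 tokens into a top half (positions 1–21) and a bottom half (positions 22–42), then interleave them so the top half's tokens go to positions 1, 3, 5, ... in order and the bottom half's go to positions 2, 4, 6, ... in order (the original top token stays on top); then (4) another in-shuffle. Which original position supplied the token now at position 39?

Undo the operations in reverse order, starting from position 39:
  undo op 4 (in-shuffle, from bottom half): 39 ← 41
  undo op 3 (out-shuffle, from top half): 41 ← 21
  undo op 2 (in-shuffle, from bottom half): 21 ← 32
  undo op 1 (cut 4): 32 ← 36
So the token at position 39 came from original position 36.

36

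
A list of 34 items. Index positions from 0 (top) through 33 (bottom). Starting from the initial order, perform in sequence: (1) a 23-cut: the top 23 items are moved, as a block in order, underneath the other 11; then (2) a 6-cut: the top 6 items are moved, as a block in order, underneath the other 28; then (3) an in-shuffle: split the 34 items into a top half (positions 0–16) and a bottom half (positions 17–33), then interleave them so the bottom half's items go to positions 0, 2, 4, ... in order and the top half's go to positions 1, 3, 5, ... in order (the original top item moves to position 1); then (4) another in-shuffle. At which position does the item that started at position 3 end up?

0

Track the item from position 3 forward through each operation:
  after op 1 (cut 23): 3 → 14
  after op 2 (cut 6): 14 → 8
  after op 3 (in-shuffle): 8 → 17
  after op 4 (in-shuffle): 17 → 0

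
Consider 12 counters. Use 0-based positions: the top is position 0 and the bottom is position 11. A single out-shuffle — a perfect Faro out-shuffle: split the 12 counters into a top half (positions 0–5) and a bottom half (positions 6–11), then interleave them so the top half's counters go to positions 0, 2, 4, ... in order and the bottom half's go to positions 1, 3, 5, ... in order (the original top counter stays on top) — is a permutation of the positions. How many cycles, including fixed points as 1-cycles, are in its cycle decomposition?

Trace each unvisited position around until it returns:
(0) (1 2 4 8 5 10 9 7 3 6) (11)
3 cycles in total.

3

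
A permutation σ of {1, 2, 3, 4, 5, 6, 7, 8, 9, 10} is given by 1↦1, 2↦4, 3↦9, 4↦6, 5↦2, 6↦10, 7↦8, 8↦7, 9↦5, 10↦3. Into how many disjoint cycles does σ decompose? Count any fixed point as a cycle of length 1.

Cycle decomposition: (1) (2 4 6 10 3 9 5) (7 8).
3 cycles.

3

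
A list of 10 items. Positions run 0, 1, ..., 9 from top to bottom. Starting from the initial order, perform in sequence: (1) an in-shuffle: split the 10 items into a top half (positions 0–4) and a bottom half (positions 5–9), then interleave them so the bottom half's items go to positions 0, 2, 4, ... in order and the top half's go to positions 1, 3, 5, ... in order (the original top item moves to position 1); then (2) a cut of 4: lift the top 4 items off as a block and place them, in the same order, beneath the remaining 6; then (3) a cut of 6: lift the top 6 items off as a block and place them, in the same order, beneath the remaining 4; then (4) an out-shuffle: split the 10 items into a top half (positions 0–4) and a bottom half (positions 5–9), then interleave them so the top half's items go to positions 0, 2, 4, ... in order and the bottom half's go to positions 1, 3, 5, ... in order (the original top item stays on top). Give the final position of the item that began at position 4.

9

Track the item from position 4 forward through each operation:
  after op 1 (in-shuffle): 4 → 9
  after op 2 (cut 4): 9 → 5
  after op 3 (cut 6): 5 → 9
  after op 4 (out-shuffle): 9 → 9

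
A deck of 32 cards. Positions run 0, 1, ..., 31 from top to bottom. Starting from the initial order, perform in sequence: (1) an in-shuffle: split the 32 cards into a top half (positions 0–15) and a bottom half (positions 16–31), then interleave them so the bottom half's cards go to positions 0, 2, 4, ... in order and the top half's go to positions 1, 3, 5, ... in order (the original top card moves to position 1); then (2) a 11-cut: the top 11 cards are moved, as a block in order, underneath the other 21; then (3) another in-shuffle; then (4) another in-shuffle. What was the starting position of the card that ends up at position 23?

Undo the operations in reverse order, starting from position 23:
  undo op 4 (in-shuffle, from top half): 23 ← 11
  undo op 3 (in-shuffle, from top half): 11 ← 5
  undo op 2 (cut 11): 5 ← 16
  undo op 1 (in-shuffle, from bottom half): 16 ← 24
So the card at position 23 came from original position 24.

24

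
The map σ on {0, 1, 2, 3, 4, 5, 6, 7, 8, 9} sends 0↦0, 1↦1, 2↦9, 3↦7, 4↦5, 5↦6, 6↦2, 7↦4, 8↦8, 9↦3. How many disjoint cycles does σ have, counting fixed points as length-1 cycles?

4

Cycle decomposition: (0) (1) (2 9 3 7 4 5 6) (8).
4 cycles.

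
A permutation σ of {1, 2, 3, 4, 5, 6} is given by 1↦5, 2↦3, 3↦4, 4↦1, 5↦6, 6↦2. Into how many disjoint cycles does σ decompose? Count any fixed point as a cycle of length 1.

Cycle decomposition: (1 5 6 2 3 4).
1 cycle.

1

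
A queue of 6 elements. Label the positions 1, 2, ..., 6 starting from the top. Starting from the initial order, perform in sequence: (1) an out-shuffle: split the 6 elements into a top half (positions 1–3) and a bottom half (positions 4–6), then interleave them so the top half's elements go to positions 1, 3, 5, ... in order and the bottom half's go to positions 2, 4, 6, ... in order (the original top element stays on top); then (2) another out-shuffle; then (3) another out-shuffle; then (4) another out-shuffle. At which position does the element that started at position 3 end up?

Track the element from position 3 forward through each operation:
  after op 1 (out-shuffle): 3 → 5
  after op 2 (out-shuffle): 5 → 4
  after op 3 (out-shuffle): 4 → 2
  after op 4 (out-shuffle): 2 → 3

3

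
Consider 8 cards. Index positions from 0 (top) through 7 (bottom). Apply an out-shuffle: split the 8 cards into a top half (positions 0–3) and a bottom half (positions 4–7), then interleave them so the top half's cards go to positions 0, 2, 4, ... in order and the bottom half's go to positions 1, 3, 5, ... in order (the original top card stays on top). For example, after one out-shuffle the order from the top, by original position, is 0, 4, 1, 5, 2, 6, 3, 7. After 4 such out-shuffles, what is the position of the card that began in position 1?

Track the card's position through each out-shuffle:
1 → 2 → 4 → 1 → 2

2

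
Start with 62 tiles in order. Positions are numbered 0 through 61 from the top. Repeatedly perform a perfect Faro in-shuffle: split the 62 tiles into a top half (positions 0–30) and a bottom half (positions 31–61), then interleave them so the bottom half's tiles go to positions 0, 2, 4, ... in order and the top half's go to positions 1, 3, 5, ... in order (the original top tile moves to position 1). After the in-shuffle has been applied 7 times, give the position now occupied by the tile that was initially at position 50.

Track the tile's position through each in-shuffle:
50 → 38 → 14 → 29 → 59 → 56 → 50 → 38

38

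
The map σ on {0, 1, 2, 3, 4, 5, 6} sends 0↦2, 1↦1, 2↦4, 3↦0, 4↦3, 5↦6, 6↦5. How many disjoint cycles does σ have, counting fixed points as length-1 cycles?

3

Cycle decomposition: (0 2 4 3) (1) (5 6).
3 cycles.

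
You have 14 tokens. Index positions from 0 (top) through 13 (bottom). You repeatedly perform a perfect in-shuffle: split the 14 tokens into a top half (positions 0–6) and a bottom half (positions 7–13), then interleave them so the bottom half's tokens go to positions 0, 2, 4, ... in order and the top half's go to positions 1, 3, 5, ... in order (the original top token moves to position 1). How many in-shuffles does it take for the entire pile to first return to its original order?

The in-shuffle permutes the 14 positions with cycle lengths [2, 4, 4, 4].
Every token is home exactly when every cycle has completed a whole number of laps, i.e. after lcm(2, 4) = 4 in-shuffles.

4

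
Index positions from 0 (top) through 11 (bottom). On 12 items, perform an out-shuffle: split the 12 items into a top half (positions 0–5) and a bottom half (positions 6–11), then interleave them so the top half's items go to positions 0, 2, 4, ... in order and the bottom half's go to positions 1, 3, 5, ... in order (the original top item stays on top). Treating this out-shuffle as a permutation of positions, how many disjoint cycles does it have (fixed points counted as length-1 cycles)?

3

Trace each unvisited position around until it returns:
(0) (1 2 4 8 5 10 9 7 3 6) (11)
3 cycles in total.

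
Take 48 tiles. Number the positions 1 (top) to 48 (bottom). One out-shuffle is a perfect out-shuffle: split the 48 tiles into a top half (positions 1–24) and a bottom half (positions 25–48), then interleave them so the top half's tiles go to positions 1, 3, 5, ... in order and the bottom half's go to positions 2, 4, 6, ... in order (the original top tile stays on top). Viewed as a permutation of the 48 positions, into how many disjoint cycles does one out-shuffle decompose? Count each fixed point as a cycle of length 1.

4

Trace each unvisited position around until it returns:
(1) (2 3 5 9 17 33 ... len 23) (6 11 21 41 34 20 ... len 23) (48)
4 cycles in total.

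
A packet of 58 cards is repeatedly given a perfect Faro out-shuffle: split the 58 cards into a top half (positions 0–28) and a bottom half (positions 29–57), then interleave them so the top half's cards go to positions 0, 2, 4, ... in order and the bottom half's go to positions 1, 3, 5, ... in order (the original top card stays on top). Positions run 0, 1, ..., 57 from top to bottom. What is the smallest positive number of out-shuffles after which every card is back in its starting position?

18

The out-shuffle permutes the 58 positions with cycle lengths [1, 1, 2, 18, 18, 18].
Every card is home exactly when every cycle has completed a whole number of laps, i.e. after lcm(1, 2, 18) = 18 out-shuffles.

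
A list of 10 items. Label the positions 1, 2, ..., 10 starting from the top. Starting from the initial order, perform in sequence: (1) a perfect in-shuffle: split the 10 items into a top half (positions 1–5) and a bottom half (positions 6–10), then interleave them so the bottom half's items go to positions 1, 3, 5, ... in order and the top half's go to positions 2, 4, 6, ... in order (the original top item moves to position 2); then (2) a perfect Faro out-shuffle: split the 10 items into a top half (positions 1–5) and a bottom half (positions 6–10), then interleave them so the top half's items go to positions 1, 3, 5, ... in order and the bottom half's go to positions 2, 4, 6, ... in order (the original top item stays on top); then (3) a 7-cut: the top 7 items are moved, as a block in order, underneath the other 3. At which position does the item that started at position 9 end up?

7

Track the item from position 9 forward through each operation:
  after op 1 (in-shuffle): 9 → 7
  after op 2 (out-shuffle): 7 → 4
  after op 3 (cut 7): 4 → 7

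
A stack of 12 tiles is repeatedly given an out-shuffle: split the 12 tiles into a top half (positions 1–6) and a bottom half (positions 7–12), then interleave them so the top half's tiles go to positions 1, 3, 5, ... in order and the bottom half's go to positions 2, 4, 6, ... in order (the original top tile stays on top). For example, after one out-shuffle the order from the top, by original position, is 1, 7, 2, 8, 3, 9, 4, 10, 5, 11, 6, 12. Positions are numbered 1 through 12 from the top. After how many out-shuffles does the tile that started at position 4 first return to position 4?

Follow position 4 under repeated out-shuffles:
4 → 7 → 2 → 3 → 5 → 9 → 6 → 11 → 10 → 8 → 4
It first returns after 10 out-shuffles.

10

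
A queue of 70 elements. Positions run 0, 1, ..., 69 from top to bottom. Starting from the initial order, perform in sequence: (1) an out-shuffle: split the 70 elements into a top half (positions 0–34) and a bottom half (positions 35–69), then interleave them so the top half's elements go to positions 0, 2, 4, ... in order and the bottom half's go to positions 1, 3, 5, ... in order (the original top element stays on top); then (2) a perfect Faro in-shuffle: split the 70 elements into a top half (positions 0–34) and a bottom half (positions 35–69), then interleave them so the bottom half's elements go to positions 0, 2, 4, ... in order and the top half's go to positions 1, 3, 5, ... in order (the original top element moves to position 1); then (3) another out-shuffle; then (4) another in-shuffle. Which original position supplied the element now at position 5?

0

Undo the operations in reverse order, starting from position 5:
  undo op 4 (in-shuffle, from top half): 5 ← 2
  undo op 3 (out-shuffle, from top half): 2 ← 1
  undo op 2 (in-shuffle, from top half): 1 ← 0
  undo op 1 (out-shuffle, from top half): 0 ← 0
So the element at position 5 came from original position 0.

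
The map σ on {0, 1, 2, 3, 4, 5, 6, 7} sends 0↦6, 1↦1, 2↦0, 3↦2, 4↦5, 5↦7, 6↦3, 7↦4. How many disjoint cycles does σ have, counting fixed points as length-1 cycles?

3

Cycle decomposition: (0 6 3 2) (1) (4 5 7).
3 cycles.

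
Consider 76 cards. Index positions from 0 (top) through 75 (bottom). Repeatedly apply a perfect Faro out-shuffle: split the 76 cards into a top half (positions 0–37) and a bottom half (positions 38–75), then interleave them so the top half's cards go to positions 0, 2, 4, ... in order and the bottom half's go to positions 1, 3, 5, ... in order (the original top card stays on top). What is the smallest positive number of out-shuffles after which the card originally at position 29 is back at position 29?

Follow position 29 under repeated out-shuffles:
29 → 58 → 41 → 7 → 14 → 28 → 56 → 37 → 74 → 73 → 71 → 67 → 59 → 43 → 11 → 22 → 44 → 13 → 26 → 52 → 29
It first returns after 20 out-shuffles.

20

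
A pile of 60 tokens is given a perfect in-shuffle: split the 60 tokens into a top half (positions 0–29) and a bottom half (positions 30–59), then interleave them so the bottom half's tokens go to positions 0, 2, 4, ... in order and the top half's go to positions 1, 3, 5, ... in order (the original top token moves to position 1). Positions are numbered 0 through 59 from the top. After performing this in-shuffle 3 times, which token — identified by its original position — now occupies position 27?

Work backwards from position 27, undoing one in-shuffle at a time:
27 ← 13 ← 6 ← 33
So the token now at position 27 started at position 33.

33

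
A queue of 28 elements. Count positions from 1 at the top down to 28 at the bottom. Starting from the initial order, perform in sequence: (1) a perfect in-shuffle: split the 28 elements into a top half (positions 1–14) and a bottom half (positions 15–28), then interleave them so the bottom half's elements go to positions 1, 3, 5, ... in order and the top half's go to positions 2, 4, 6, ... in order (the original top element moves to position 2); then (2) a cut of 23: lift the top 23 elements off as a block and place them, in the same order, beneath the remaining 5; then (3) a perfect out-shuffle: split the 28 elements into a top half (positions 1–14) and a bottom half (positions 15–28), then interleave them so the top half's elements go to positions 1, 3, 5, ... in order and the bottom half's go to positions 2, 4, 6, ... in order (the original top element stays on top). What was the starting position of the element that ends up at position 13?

Undo the operations in reverse order, starting from position 13:
  undo op 3 (out-shuffle, from top half): 13 ← 7
  undo op 2 (cut 23): 7 ← 2
  undo op 1 (in-shuffle, from top half): 2 ← 1
So the element at position 13 came from original position 1.

1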